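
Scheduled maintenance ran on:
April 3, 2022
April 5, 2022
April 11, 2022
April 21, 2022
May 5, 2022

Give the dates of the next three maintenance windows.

May 23, 2022; June 14, 2022; July 10, 2022

Gaps: 2, 6, 10, 14 days — each gap is 4 larger than the previous one.
Next gap: 18 days. May 5, 2022 + 18 days = May 23, 2022.
Next gap: 22 days. May 23, 2022 + 22 days = June 14, 2022.
Next gap: 26 days. June 14, 2022 + 26 days = July 10, 2022.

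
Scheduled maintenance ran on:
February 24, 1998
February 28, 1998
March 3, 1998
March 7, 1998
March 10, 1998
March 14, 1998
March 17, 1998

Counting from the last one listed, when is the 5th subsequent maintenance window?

Gaps: 4, 3, 4, 3, 4, 3 days — not constant, but cyclic with period 2.
The events fall on every Tuesday and Saturday.
The following Saturday is March 21, 1998.
Next Tuesday: March 24, 1998.
The following Saturday is March 28, 1998.
Next Tuesday: March 31, 1998.
The following Saturday is April 4, 1998.

April 4, 1998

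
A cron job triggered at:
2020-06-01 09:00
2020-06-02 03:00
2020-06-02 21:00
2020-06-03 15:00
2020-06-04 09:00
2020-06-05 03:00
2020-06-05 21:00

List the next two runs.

The interval is a steady 18 hours (18, 18, 18, 18, 18, 18).
2020-06-05 21:00 + 18 h = 2020-06-06 15:00.
2020-06-06 15:00 + 18 h = 2020-06-07 09:00.

2020-06-06 15:00, 2020-06-07 09:00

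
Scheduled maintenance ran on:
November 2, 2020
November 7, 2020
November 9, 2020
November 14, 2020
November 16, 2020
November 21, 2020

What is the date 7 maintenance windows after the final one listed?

December 14, 2020

The gap pattern 5, 2, 5, 2, 5 repeats every 2 events.
These are the Mondays and Saturdays of each week.
The following Monday is November 23, 2020.
Next Saturday: November 28, 2020.
The following Monday is November 30, 2020.
The following Saturday is December 5, 2020.
The following Monday is December 7, 2020.
Next Saturday: December 12, 2020.
The following Monday is December 14, 2020.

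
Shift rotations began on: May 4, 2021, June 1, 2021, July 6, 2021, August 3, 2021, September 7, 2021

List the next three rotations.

October 5, 2021; November 2, 2021; December 7, 2021

These are Tuesdays at 28- or 35-day spacing (28, 35, 28, 35).
The pattern: 1st Tuesday of the month.
1st Tuesday of October 2021: October 5, 2021.
1st Tuesday of November 2021: November 2, 2021.
1st Tuesday of December 2021: December 7, 2021.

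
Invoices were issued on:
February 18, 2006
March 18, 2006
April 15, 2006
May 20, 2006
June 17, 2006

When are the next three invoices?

July 15, 2006; August 19, 2006; September 16, 2006

All dates are Saturdays, 28, 28, 35, 28 days apart.
Specifically, the 3rd Saturday of each month.
3rd Saturday of July 2006: July 15, 2006.
3rd Saturday of August 2006: August 19, 2006.
September 2006 — 3rd Saturday is September 16, 2006.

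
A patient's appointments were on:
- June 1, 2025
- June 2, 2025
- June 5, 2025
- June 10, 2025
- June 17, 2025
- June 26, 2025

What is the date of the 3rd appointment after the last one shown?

The spacing grows by 2 each time: 1, 3, 5, 7, 9 days.
Next gap: 11 days. June 26, 2025 + 11 days = July 7, 2025.
Next gap: 13 days. July 7, 2025 + 13 days = July 20, 2025.
Next gap: 15 days. July 20, 2025 + 15 days = August 4, 2025.

August 4, 2025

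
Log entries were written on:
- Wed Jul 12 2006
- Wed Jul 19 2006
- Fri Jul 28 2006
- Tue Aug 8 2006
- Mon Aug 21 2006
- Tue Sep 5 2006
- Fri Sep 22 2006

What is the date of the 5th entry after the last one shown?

The spacing grows by 2 each time: 7, 9, 11, 13, 15, 17 days.
Next gap: 19 days. Fri Sep 22 2006 + 19 days = Wed Oct 11 2006.
Next gap: 21 days. Wed Oct 11 2006 + 21 days = Wed Nov 1 2006.
Next gap: 23 days. Wed Nov 1 2006 + 23 days = Fri Nov 24 2006.
Next gap: 25 days. Fri Nov 24 2006 + 25 days = Tue Dec 19 2006.
Next gap: 27 days. Tue Dec 19 2006 + 27 days = Mon Jan 15 2007.

Mon Jan 15 2007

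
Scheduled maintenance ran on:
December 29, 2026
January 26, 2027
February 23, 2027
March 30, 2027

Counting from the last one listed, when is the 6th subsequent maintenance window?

September 28, 2027

These are Tuesdays with 28, 28, 35-day gaps.
Each is the final Tuesday of its month — December 29, 2026 is past the 28th, so '4th Tuesday' doesn't fit.
April 2027 ends with Tuesday April 27, 2027.
May 2027 ends with Tuesday May 25, 2027.
Last Tuesday of June 2027: June 29, 2027.
Last Tuesday of July 2027: July 27, 2027.
August 2027 ends with Tuesday August 31, 2027.
September 2027 ends with Tuesday September 28, 2027.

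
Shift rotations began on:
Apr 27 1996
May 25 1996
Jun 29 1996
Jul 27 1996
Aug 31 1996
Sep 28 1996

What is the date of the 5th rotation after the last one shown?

Feb 22 1997

All Saturdays; the gaps (28, 35, 28, 35, 28) vary with month length.
This is the last Saturday of each month.
October 1996 ends with Saturday Oct 26 1996.
Last Saturday of November 1996: Nov 30 1996.
Last Saturday of December 1996: Dec 28 1996.
Last Saturday of January 1997: Jan 25 1997.
February 1997 ends with Saturday Feb 22 1997.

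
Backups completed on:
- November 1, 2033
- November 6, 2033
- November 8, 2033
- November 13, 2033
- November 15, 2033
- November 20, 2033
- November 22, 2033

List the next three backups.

November 27, 2033; November 29, 2033; December 4, 2033

Every event lands on a Tuesday or Sunday (gaps cycle 5, 2, 5, 2, 5, 2).
So the schedule is: every Tuesday and Sunday.
The following Sunday is November 27, 2033.
Next Tuesday: November 29, 2033.
Next Sunday: December 4, 2033.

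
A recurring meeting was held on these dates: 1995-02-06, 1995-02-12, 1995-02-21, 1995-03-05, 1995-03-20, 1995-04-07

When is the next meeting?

1995-04-28

The spacing grows by 3 each time: 6, 9, 12, 15, 18 days.
Next gap: 21 days. 1995-04-07 + 21 days = 1995-04-28.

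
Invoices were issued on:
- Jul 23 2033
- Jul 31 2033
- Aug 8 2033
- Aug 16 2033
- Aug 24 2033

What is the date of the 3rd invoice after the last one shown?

Gaps between consecutive events: 8, 8, 8, 8 days — a constant 8-day interval.
Aug 24 2033 + 8 days = Sep 1 2033.
Sep 1 2033 + 8 days = Sep 9 2033.
Sep 9 2033 + 8 days = Sep 17 2033.

Sep 17 2033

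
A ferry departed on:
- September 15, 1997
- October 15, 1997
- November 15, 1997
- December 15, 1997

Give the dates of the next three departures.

January 15, 1998; February 15, 1998; March 15, 1998

Each date is the 15th; the gaps (30, 31, 30) track the month lengths.
The rule is the 15th of each month.
Next: January 1998 → January 15, 1998.
Next: February 1998 → February 15, 1998.
March 1998: March 15, 1998.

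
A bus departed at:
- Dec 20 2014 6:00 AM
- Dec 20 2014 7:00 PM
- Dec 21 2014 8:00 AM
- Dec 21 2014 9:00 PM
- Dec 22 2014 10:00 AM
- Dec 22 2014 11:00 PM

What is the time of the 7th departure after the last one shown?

Spacing: 13, 13, 13, 13, 13 h — constant 13 h.
Dec 22 2014 11:00 PM + 13 h = Dec 23 2014 12:00 PM.
Dec 23 2014 12:00 PM + 13 h = Dec 24 2014 1:00 AM.
Dec 24 2014 1:00 AM + 13 h = Dec 24 2014 2:00 PM.
Dec 24 2014 2:00 PM + 13 h = Dec 25 2014 3:00 AM.
Dec 25 2014 3:00 AM + 13 h = Dec 25 2014 4:00 PM.
Dec 25 2014 4:00 PM + 13 h = Dec 26 2014 5:00 AM.
Dec 26 2014 5:00 AM + 13 h = Dec 26 2014 6:00 PM.

Dec 26 2014 6:00 PM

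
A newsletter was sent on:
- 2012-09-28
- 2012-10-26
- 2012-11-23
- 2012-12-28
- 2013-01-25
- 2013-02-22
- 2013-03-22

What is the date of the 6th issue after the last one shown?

2013-09-27

Gaps: 28, 28, 35, 28, 28, 28 days — a mix of 28 and 35. Every date is a Friday.
Each is the 4th Friday of its month.
4th Friday of April 2013: 2013-04-26.
May 2013 — 4th Friday is 2013-05-24.
June 2013 — 4th Friday is 2013-06-28.
4th Friday of July 2013: 2013-07-26.
4th Friday of August 2013: 2013-08-23.
September 2013 — 4th Friday is 2013-09-27.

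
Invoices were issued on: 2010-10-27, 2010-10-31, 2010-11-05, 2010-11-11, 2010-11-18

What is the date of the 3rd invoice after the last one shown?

2010-12-15

Gaps: 4, 5, 6, 7 days — each gap is 1 larger than the previous one.
Next gap: 8 days. 2010-11-18 + 8 days = 2010-11-26.
Next gap: 9 days. 2010-11-26 + 9 days = 2010-12-05.
Next gap: 10 days. 2010-12-05 + 10 days = 2010-12-15.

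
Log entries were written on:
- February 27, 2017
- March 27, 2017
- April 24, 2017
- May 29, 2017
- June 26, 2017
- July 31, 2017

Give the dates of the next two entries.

Every date is a Monday; gaps 28, 28, 35, 28, 35 days.
Each is the last Monday of its month (at least one falls on the 29th or later, ruling out '4th Monday').
Last Monday of August 2017: August 28, 2017.
Last Monday of September 2017: September 25, 2017.

August 28, 2017; September 25, 2017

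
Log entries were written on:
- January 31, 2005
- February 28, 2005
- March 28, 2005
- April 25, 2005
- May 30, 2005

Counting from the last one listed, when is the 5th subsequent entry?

All Mondays; the gaps (28, 28, 28, 35) vary with month length.
This is the last Monday of each month.
June 2005 ends with Monday June 27, 2005.
July 2005 ends with Monday July 25, 2005.
August 2005 ends with Monday August 29, 2005.
September 2005 ends with Monday September 26, 2005.
October 2005 ends with Monday October 31, 2005.

October 31, 2005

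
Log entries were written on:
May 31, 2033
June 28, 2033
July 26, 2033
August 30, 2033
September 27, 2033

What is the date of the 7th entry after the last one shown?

Every date is a Tuesday; gaps 28, 28, 35, 28 days.
Each is the last Tuesday of its month (at least one falls on the 29th or later, ruling out '4th Tuesday').
Last Tuesday of October 2033: October 25, 2033.
Last Tuesday of November 2033: November 29, 2033.
Last Tuesday of December 2033: December 27, 2033.
Last Tuesday of January 2034: January 31, 2034.
Last Tuesday of February 2034: February 28, 2034.
March 2034 ends with Tuesday March 28, 2034.
Last Tuesday of April 2034: April 25, 2034.

April 25, 2034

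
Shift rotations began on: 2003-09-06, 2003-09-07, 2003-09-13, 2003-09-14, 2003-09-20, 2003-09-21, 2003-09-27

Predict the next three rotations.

Every event lands on a Saturday or Sunday (gaps cycle 1, 6, 1, 6, 1, 6).
So the schedule is: every Saturday and Sunday.
The following Sunday is 2003-09-28.
The following Saturday is 2003-10-04.
The following Sunday is 2003-10-05.

2003-09-28, 2003-10-04, 2003-10-05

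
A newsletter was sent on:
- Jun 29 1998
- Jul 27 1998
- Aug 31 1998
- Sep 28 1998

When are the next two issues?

All Mondays; the gaps (28, 35, 28) vary with month length.
This is the last Monday of each month.
Last Monday of October 1998: Oct 26 1998.
Last Monday of November 1998: Nov 30 1998.

Oct 26 1998, Nov 30 1998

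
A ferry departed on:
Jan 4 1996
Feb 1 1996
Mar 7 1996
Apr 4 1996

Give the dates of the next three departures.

All dates are Thursdays, 28, 35, 28 days apart.
Specifically, the 1st Thursday of each month.
May 1996 — 1st Thursday is May 2 1996.
1st Thursday of June 1996: Jun 6 1996.
July 1996 — 1st Thursday is Jul 4 1996.

May 2 1996, Jun 6 1996, Jul 4 1996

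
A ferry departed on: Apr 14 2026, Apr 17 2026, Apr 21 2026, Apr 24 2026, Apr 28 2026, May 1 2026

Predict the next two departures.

The gap pattern 3, 4, 3, 4, 3 repeats every 2 events.
These are the Tuesdays and Fridays of each week.
Next Tuesday: May 5 2026.
The following Friday is May 8 2026.

May 5 2026, May 8 2026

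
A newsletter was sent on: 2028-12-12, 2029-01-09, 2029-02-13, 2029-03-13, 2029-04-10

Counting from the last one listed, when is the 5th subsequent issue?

Gaps: 28, 35, 28, 28 days — a mix of 28 and 35. Every date is a Tuesday.
Each is the 2nd Tuesday of its month.
2nd Tuesday of May 2029: 2029-05-08.
2nd Tuesday of June 2029: 2029-06-12.
2nd Tuesday of July 2029: 2029-07-10.
August 2029 — 2nd Tuesday is 2029-08-14.
September 2029 — 2nd Tuesday is 2029-09-11.

2029-09-11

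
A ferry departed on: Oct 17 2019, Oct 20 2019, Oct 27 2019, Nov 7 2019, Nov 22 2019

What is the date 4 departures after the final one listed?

Gaps: 3, 7, 11, 15 days — each gap is 4 larger than the previous one.
Next gap: 19 days. Nov 22 2019 + 19 days = Dec 11 2019.
Next gap: 23 days. Dec 11 2019 + 23 days = Jan 3 2020.
Next gap: 27 days. Jan 3 2020 + 27 days = Jan 30 2020.
Next gap: 31 days. Jan 30 2020 + 31 days = Mar 1 2020.

Mar 1 2020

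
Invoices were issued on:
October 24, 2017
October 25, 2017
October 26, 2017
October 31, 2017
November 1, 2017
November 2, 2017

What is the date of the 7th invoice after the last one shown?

November 21, 2017

Gaps: 1, 1, 5, 1, 1 days — not constant, but cyclic with period 3.
The events fall on every Tuesday, Wednesday and Thursday.
Next Tuesday: November 7, 2017.
The following Wednesday is November 8, 2017.
Next Thursday: November 9, 2017.
Next Tuesday: November 14, 2017.
Next Wednesday: November 15, 2017.
Next Thursday: November 16, 2017.
Next Tuesday: November 21, 2017.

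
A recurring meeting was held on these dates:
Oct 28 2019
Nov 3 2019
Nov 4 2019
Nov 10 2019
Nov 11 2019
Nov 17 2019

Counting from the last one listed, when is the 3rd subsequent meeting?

Nov 25 2019

The gap pattern 6, 1, 6, 1, 6 repeats every 2 events.
These are the Mondays and Sundays of each week.
Next Monday: Nov 18 2019.
The following Sunday is Nov 24 2019.
The following Monday is Nov 25 2019.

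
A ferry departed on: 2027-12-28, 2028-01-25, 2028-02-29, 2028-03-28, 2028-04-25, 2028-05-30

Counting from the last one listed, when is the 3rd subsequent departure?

2028-08-29

These are Tuesdays with 28, 35, 28, 28, 35-day gaps.
Each is the final Tuesday of its month — 2028-02-29 is past the 28th, so '4th Tuesday' doesn't fit.
June 2028 ends with Tuesday 2028-06-27.
July 2028 ends with Tuesday 2028-07-25.
Last Tuesday of August 2028: 2028-08-29.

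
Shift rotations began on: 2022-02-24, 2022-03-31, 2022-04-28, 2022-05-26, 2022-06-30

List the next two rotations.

2022-07-28, 2022-08-25

Every date is a Thursday; gaps 35, 28, 28, 35 days.
Each is the last Thursday of its month (at least one falls on the 29th or later, ruling out '4th Thursday').
July 2022 ends with Thursday 2022-07-28.
August 2022 ends with Thursday 2022-08-25.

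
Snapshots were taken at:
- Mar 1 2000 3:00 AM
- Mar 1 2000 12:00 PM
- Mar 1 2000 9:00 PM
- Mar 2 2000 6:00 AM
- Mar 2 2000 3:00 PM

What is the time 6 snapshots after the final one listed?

The interval is a steady 9 hours (9, 9, 9, 9).
Mar 2 2000 3:00 PM + 9 h = Mar 3 2000 12:00 AM.
Mar 3 2000 12:00 AM + 9 h = Mar 3 2000 9:00 AM.
Mar 3 2000 9:00 AM + 9 h = Mar 3 2000 6:00 PM.
Mar 3 2000 6:00 PM + 9 h = Mar 4 2000 3:00 AM.
Mar 4 2000 3:00 AM + 9 h = Mar 4 2000 12:00 PM.
Mar 4 2000 12:00 PM + 9 h = Mar 4 2000 9:00 PM.

Mar 4 2000 9:00 PM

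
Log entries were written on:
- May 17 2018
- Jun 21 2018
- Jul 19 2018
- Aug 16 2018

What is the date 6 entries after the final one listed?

Feb 21 2019

Gaps: 35, 28, 28 days — a mix of 28 and 35. Every date is a Thursday.
Each is the 3rd Thursday of its month.
September 2018 — 3rd Thursday is Sep 20 2018.
3rd Thursday of October 2018: Oct 18 2018.
3rd Thursday of November 2018: Nov 15 2018.
December 2018 — 3rd Thursday is Dec 20 2018.
January 2019 — 3rd Thursday is Jan 17 2019.
February 2019 — 3rd Thursday is Feb 21 2019.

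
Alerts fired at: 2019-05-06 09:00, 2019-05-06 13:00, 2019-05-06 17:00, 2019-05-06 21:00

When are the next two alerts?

2019-05-07 01:00, 2019-05-07 05:00

Gaps: 4, 4, 4 hours — each event is 4 hours after the previous one.
2019-05-06 21:00 + 4 h = 2019-05-07 01:00.
2019-05-07 01:00 + 4 h = 2019-05-07 05:00.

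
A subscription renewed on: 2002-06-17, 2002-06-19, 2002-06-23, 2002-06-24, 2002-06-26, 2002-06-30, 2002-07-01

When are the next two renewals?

The gap pattern 2, 4, 1, 2, 4, 1 repeats every 3 events.
These are the Mondays, Wednesdays and Sundays of each week.
The following Wednesday is 2002-07-03.
The following Sunday is 2002-07-07.

2002-07-03, 2002-07-07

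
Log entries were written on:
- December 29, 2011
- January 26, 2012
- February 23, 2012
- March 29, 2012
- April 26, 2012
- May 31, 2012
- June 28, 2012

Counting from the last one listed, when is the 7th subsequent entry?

Every date is a Thursday; gaps 28, 28, 35, 28, 35, 28 days.
Each is the last Thursday of its month (at least one falls on the 29th or later, ruling out '4th Thursday').
July 2012 ends with Thursday July 26, 2012.
Last Thursday of August 2012: August 30, 2012.
Last Thursday of September 2012: September 27, 2012.
October 2012 ends with Thursday October 25, 2012.
November 2012 ends with Thursday November 29, 2012.
Last Thursday of December 2012: December 27, 2012.
January 2013 ends with Thursday January 31, 2013.

January 31, 2013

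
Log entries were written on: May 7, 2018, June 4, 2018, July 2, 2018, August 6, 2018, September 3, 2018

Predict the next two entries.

These are Mondays at 28- or 35-day spacing (28, 28, 35, 28).
The pattern: 1st Monday of the month.
October 2018 — 1st Monday is October 1, 2018.
November 2018 — 1st Monday is November 5, 2018.

October 1, 2018; November 5, 2018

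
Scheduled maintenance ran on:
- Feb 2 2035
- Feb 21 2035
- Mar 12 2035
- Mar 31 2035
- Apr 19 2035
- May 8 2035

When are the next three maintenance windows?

Gaps between consecutive events: 19, 19, 19, 19, 19 days — a constant 19-day interval.
May 8 2035 + 19 days = May 27 2035.
May 27 2035 + 19 days = Jun 15 2035.
Jun 15 2035 + 19 days = Jul 4 2035.

May 27 2035, Jun 15 2035, Jul 4 2035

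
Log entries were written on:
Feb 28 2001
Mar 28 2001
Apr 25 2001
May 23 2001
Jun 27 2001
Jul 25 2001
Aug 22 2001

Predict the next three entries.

Sep 26 2001, Oct 24 2001, Nov 28 2001

These are Wednesdays at 28- or 35-day spacing (28, 28, 28, 35, 28, 28).
The pattern: 4th Wednesday of the month.
4th Wednesday of September 2001: Sep 26 2001.
October 2001 — 4th Wednesday is Oct 24 2001.
4th Wednesday of November 2001: Nov 28 2001.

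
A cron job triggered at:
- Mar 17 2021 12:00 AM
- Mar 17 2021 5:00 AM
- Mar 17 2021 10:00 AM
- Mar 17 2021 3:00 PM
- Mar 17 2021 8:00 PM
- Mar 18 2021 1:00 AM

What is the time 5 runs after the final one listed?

Mar 19 2021 2:00 AM

Spacing: 5, 5, 5, 5, 5 h — constant 5 h.
Mar 18 2021 1:00 AM + 5 h = Mar 18 2021 6:00 AM.
Mar 18 2021 6:00 AM + 5 h = Mar 18 2021 11:00 AM.
Mar 18 2021 11:00 AM + 5 h = Mar 18 2021 4:00 PM.
Mar 18 2021 4:00 PM + 5 h = Mar 18 2021 9:00 PM.
Mar 18 2021 9:00 PM + 5 h = Mar 19 2021 2:00 AM.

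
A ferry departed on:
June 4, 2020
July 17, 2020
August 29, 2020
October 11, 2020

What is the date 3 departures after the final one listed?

February 17, 2021

Gaps between consecutive events: 43, 43, 43 days — a constant 43-day interval.
October 11, 2020 + 43 days = November 23, 2020.
November 23, 2020 + 43 days = January 5, 2021.
January 5, 2021 + 43 days = February 17, 2021.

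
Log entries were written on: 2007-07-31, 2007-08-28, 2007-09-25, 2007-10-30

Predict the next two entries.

2007-11-27, 2007-12-25

These are Tuesdays with 28, 28, 35-day gaps.
Each is the final Tuesday of its month — 2007-07-31 is past the 28th, so '4th Tuesday' doesn't fit.
Last Tuesday of November 2007: 2007-11-27.
December 2007 ends with Tuesday 2007-12-25.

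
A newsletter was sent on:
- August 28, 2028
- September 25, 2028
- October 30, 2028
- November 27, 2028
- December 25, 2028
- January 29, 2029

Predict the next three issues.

All Mondays; the gaps (28, 35, 28, 28, 35) vary with month length.
This is the last Monday of each month.
February 2029 ends with Monday February 26, 2029.
Last Monday of March 2029: March 26, 2029.
Last Monday of April 2029: April 30, 2029.

February 26, 2029; March 26, 2029; April 30, 2029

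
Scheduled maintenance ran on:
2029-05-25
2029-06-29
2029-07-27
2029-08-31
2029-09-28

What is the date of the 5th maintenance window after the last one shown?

These are Fridays with 35, 28, 35, 28-day gaps.
Each is the final Friday of its month — 2029-06-29 is past the 28th, so '4th Friday' doesn't fit.
Last Friday of October 2029: 2029-10-26.
Last Friday of November 2029: 2029-11-30.
December 2029 ends with Friday 2029-12-28.
Last Friday of January 2030: 2030-01-25.
Last Friday of February 2030: 2030-02-22.

2030-02-22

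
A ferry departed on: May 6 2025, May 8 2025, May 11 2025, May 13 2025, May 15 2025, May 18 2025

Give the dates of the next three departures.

May 20 2025, May 22 2025, May 25 2025

Gaps: 2, 3, 2, 2, 3 days — not constant, but cyclic with period 3.
The events fall on every Tuesday, Thursday and Sunday.
Next Tuesday: May 20 2025.
Next Thursday: May 22 2025.
The following Sunday is May 25 2025.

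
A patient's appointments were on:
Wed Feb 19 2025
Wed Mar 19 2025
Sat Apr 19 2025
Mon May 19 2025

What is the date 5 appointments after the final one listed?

The day-of-month is always 19 (28, 31, 30 days between events).
So this recurs on the 19th of each month.
Next: June 2025 → Thu Jun 19 2025.
July 2025: Sat Jul 19 2025.
August 2025: Tue Aug 19 2025.
Next: September 2025 → Fri Sep 19 2025.
Next: October 2025 → Sun Oct 19 2025.

Sun Oct 19 2025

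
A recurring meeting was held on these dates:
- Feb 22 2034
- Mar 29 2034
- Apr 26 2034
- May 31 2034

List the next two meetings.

These are Wednesdays with 35, 28, 35-day gaps.
Each is the final Wednesday of its month — Mar 29 2034 is past the 28th, so '4th Wednesday' doesn't fit.
June 2034 ends with Wednesday Jun 28 2034.
July 2034 ends with Wednesday Jul 26 2034.

Jun 28 2034, Jul 26 2034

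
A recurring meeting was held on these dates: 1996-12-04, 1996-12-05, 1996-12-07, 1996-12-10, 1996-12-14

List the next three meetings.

1996-12-19, 1996-12-25, 1997-01-01

Intervals are 1, 2, 3, 4 days — an arithmetic progression with common difference 1.
Next gap: 5 days. 1996-12-14 + 5 days = 1996-12-19.
Next gap: 6 days. 1996-12-19 + 6 days = 1996-12-25.
Next gap: 7 days. 1996-12-25 + 7 days = 1997-01-01.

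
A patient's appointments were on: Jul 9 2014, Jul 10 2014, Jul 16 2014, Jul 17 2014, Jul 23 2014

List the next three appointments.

The gap pattern 1, 6, 1, 6 repeats every 2 events.
These are the Wednesdays and Thursdays of each week.
Next Thursday: Jul 24 2014.
Next Wednesday: Jul 30 2014.
Next Thursday: Jul 31 2014.

Jul 24 2014, Jul 30 2014, Jul 31 2014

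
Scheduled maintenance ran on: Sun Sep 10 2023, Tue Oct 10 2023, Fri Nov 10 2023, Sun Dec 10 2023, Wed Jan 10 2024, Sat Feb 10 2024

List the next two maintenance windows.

Each date is the 10th; the gaps (30, 31, 30, 31, 31) track the month lengths.
The rule is the 10th of each month.
Next: March 2024 → Sun Mar 10 2024.
Next: April 2024 → Wed Apr 10 2024.

Sun Mar 10 2024, Wed Apr 10 2024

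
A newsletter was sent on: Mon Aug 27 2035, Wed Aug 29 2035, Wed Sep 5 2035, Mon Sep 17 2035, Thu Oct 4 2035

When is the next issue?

Fri Oct 26 2035

Intervals are 2, 7, 12, 17 days — an arithmetic progression with common difference 5.
Next gap: 22 days. Thu Oct 4 2035 + 22 days = Fri Oct 26 2035.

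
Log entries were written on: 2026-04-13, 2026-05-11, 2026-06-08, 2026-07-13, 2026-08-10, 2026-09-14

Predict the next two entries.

2026-10-12, 2026-11-09

These are Mondays at 28- or 35-day spacing (28, 28, 35, 28, 35).
The pattern: 2nd Monday of the month.
2nd Monday of October 2026: 2026-10-12.
November 2026 — 2nd Monday is 2026-11-09.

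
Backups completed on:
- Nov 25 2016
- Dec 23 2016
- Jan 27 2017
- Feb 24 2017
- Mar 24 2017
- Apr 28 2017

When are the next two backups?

May 26 2017, Jun 23 2017

Gaps: 28, 35, 28, 28, 35 days — a mix of 28 and 35. Every date is a Friday.
Each is the 4th Friday of its month.
4th Friday of May 2017: May 26 2017.
4th Friday of June 2017: Jun 23 2017.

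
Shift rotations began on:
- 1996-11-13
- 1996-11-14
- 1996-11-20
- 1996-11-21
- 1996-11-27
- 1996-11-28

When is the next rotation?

Gaps: 1, 6, 1, 6, 1 days — not constant, but cyclic with period 2.
The events fall on every Wednesday and Thursday.
Next Wednesday: 1996-12-04.

1996-12-04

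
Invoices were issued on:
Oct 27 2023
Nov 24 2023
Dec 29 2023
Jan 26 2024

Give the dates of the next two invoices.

Feb 23 2024, Mar 29 2024

All Fridays; the gaps (28, 35, 28) vary with month length.
This is the last Friday of each month.
Last Friday of February 2024: Feb 23 2024.
March 2024 ends with Friday Mar 29 2024.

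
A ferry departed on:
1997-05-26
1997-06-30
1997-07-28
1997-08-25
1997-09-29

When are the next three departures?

These are Mondays with 35, 28, 28, 35-day gaps.
Each is the final Monday of its month — 1997-06-30 is past the 28th, so '4th Monday' doesn't fit.
October 1997 ends with Monday 1997-10-27.
Last Monday of November 1997: 1997-11-24.
Last Monday of December 1997: 1997-12-29.

1997-10-27, 1997-11-24, 1997-12-29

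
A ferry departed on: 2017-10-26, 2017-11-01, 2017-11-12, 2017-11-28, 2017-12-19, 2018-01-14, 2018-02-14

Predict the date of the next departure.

2018-03-22

The spacing grows by 5 each time: 6, 11, 16, 21, 26, 31 days.
Next gap: 36 days. 2018-02-14 + 36 days = 2018-03-22.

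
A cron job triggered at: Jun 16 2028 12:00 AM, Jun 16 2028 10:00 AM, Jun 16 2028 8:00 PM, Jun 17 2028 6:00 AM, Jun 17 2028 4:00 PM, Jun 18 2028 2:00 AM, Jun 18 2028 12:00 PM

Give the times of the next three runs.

Jun 18 2028 10:00 PM, Jun 19 2028 8:00 AM, Jun 19 2028 6:00 PM

Gaps: 10, 10, 10, 10, 10, 10 hours — each event is 10 hours after the previous one.
Jun 18 2028 12:00 PM + 10 h = Jun 18 2028 10:00 PM.
Jun 18 2028 10:00 PM + 10 h = Jun 19 2028 8:00 AM.
Jun 19 2028 8:00 AM + 10 h = Jun 19 2028 6:00 PM.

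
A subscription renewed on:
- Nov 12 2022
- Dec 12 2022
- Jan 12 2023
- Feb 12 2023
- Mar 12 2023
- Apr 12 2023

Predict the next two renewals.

The day-of-month is always 12 (30, 31, 31, 28, 31 days between events).
So this recurs on the 12th of each month.
May 2023: May 12 2023.
Next: June 2023 → Jun 12 2023.

May 12 2023, Jun 12 2023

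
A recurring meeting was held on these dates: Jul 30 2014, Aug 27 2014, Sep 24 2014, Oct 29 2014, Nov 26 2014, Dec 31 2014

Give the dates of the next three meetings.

These are Wednesdays with 28, 28, 35, 28, 35-day gaps.
Each is the final Wednesday of its month — Jul 30 2014 is past the 28th, so '4th Wednesday' doesn't fit.
January 2015 ends with Wednesday Jan 28 2015.
February 2015 ends with Wednesday Feb 25 2015.
Last Wednesday of March 2015: Mar 25 2015.

Jan 28 2015, Feb 25 2015, Mar 25 2015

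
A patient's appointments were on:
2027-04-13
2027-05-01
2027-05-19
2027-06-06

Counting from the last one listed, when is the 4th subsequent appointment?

2027-08-17

Gaps between consecutive events: 18, 18, 18 days — a constant 18-day interval.
2027-06-06 + 18 days = 2027-06-24.
2027-06-24 + 18 days = 2027-07-12.
2027-07-12 + 18 days = 2027-07-30.
2027-07-30 + 18 days = 2027-08-17.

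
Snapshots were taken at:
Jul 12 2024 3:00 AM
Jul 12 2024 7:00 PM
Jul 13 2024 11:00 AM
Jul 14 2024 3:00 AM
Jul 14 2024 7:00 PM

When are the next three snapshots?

The interval is a steady 16 hours (16, 16, 16, 16).
Jul 14 2024 7:00 PM + 16 h = Jul 15 2024 11:00 AM.
Jul 15 2024 11:00 AM + 16 h = Jul 16 2024 3:00 AM.
Jul 16 2024 3:00 AM + 16 h = Jul 16 2024 7:00 PM.

Jul 15 2024 11:00 AM, Jul 16 2024 3:00 AM, Jul 16 2024 7:00 PM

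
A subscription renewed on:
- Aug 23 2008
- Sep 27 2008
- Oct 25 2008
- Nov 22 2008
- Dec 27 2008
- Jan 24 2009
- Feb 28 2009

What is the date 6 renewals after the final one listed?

Gaps: 35, 28, 28, 35, 28, 35 days — a mix of 28 and 35. Every date is a Saturday.
Each is the 4th Saturday of its month.
March 2009 — 4th Saturday is Mar 28 2009.
April 2009 — 4th Saturday is Apr 25 2009.
4th Saturday of May 2009: May 23 2009.
4th Saturday of June 2009: Jun 27 2009.
4th Saturday of July 2009: Jul 25 2009.
August 2009 — 4th Saturday is Aug 22 2009.

Aug 22 2009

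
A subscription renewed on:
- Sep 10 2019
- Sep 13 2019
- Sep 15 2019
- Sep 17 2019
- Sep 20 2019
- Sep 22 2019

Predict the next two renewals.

Sep 24 2019, Sep 27 2019

The gap pattern 3, 2, 2, 3, 2 repeats every 3 events.
These are the Tuesdays, Fridays and Sundays of each week.
The following Tuesday is Sep 24 2019.
Next Friday: Sep 27 2019.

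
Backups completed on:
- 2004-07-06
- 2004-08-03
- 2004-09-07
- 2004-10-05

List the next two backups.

2004-11-02, 2004-12-07

Gaps: 28, 35, 28 days — a mix of 28 and 35. Every date is a Tuesday.
Each is the 1st Tuesday of its month.
November 2004 — 1st Tuesday is 2004-11-02.
December 2004 — 1st Tuesday is 2004-12-07.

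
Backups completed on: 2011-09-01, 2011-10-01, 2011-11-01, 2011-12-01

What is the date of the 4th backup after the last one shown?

Each date is the 1st; the gaps (30, 31, 30) track the month lengths.
The rule is the 1st of each month.
January 2012: 2012-01-01.
Next: February 2012 → 2012-02-01.
March 2012: 2012-03-01.
April 2012: 2012-04-01.

2012-04-01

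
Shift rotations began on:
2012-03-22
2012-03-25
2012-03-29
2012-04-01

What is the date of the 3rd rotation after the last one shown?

2012-04-12

Gaps: 3, 4, 3 days — not constant, but cyclic with period 2.
The events fall on every Thursday and Sunday.
Next Thursday: 2012-04-05.
The following Sunday is 2012-04-08.
The following Thursday is 2012-04-12.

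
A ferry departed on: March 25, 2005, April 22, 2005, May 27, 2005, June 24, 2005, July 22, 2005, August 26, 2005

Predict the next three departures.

September 23, 2005; October 28, 2005; November 25, 2005

These are Fridays at 28- or 35-day spacing (28, 35, 28, 28, 35).
The pattern: 4th Friday of the month.
September 2005 — 4th Friday is September 23, 2005.
4th Friday of October 2005: October 28, 2005.
4th Friday of November 2005: November 25, 2005.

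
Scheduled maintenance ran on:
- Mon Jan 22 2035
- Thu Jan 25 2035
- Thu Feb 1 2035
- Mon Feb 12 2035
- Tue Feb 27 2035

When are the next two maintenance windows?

Sun Mar 18 2035, Tue Apr 10 2035

The spacing grows by 4 each time: 3, 7, 11, 15 days.
Next gap: 19 days. Tue Feb 27 2035 + 19 days = Sun Mar 18 2035.
Next gap: 23 days. Sun Mar 18 2035 + 23 days = Tue Apr 10 2035.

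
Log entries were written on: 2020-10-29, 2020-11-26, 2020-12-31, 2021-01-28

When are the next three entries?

2021-02-25, 2021-03-25, 2021-04-29

These are Thursdays with 28, 35, 28-day gaps.
Each is the final Thursday of its month — 2020-10-29 is past the 28th, so '4th Thursday' doesn't fit.
Last Thursday of February 2021: 2021-02-25.
Last Thursday of March 2021: 2021-03-25.
April 2021 ends with Thursday 2021-04-29.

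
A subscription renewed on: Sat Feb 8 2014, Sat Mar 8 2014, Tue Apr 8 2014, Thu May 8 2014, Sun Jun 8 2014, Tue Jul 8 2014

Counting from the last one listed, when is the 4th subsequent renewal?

Gaps: 28, 31, 30, 31, 30 days — not constant. Every event is on the 8th of the month.
Pattern: the 8th of each month.
Next: August 2014 → Fri Aug 8 2014.
Next: September 2014 → Mon Sep 8 2014.
October 2014: Wed Oct 8 2014.
November 2014: Sat Nov 8 2014.

Sat Nov 8 2014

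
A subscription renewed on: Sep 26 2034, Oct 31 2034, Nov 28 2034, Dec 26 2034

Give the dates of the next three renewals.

Jan 30 2035, Feb 27 2035, Mar 27 2035

All Tuesdays; the gaps (35, 28, 28) vary with month length.
This is the last Tuesday of each month.
Last Tuesday of January 2035: Jan 30 2035.
Last Tuesday of February 2035: Feb 27 2035.
March 2035 ends with Tuesday Mar 27 2035.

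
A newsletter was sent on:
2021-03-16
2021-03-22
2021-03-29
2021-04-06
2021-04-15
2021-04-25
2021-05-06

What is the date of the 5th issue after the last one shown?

Intervals are 6, 7, 8, 9, 10, 11 days — an arithmetic progression with common difference 1.
Next gap: 12 days. 2021-05-06 + 12 days = 2021-05-18.
Next gap: 13 days. 2021-05-18 + 13 days = 2021-05-31.
Next gap: 14 days. 2021-05-31 + 14 days = 2021-06-14.
Next gap: 15 days. 2021-06-14 + 15 days = 2021-06-29.
Next gap: 16 days. 2021-06-29 + 16 days = 2021-07-15.

2021-07-15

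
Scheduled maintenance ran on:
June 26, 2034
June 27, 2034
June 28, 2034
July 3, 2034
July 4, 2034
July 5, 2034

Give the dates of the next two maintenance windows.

Every event lands on a Monday or Tuesday or Wednesday (gaps cycle 1, 1, 5, 1, 1).
So the schedule is: every Monday, Tuesday and Wednesday.
The following Monday is July 10, 2034.
The following Tuesday is July 11, 2034.

July 10, 2034; July 11, 2034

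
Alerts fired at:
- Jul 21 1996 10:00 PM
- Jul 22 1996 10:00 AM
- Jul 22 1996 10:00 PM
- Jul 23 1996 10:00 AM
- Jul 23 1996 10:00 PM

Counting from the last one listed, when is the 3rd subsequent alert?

Jul 25 1996 10:00 AM

Gaps: 12, 12, 12, 12 hours — each event is 12 hours after the previous one.
Jul 23 1996 10:00 PM + 12 h = Jul 24 1996 10:00 AM.
Jul 24 1996 10:00 AM + 12 h = Jul 24 1996 10:00 PM.
Jul 24 1996 10:00 PM + 12 h = Jul 25 1996 10:00 AM.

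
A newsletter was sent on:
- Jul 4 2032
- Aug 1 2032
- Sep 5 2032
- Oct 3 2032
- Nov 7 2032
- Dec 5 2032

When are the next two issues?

Jan 2 2033, Feb 6 2033

Gaps: 28, 35, 28, 35, 28 days — a mix of 28 and 35. Every date is a Sunday.
Each is the 1st Sunday of its month.
January 2033 — 1st Sunday is Jan 2 2033.
1st Sunday of February 2033: Feb 6 2033.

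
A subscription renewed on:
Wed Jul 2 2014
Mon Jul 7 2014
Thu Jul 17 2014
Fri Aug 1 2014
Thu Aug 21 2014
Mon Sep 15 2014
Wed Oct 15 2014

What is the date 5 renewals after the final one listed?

Gaps: 5, 10, 15, 20, 25, 30 days — each gap is 5 larger than the previous one.
Next gap: 35 days. Wed Oct 15 2014 + 35 days = Wed Nov 19 2014.
Next gap: 40 days. Wed Nov 19 2014 + 40 days = Mon Dec 29 2014.
Next gap: 45 days. Mon Dec 29 2014 + 45 days = Thu Feb 12 2015.
Next gap: 50 days. Thu Feb 12 2015 + 50 days = Fri Apr 3 2015.
Next gap: 55 days. Fri Apr 3 2015 + 55 days = Thu May 28 2015.

Thu May 28 2015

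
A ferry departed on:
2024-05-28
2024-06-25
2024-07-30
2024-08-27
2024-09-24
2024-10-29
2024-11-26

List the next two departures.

2024-12-31, 2025-01-28

All Tuesdays; the gaps (28, 35, 28, 28, 35, 28) vary with month length.
This is the last Tuesday of each month.
Last Tuesday of December 2024: 2024-12-31.
January 2025 ends with Tuesday 2025-01-28.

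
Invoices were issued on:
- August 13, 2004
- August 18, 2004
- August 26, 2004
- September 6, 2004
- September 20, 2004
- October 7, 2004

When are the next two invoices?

October 27, 2004; November 19, 2004

The spacing grows by 3 each time: 5, 8, 11, 14, 17 days.
Next gap: 20 days. October 7, 2004 + 20 days = October 27, 2004.
Next gap: 23 days. October 27, 2004 + 23 days = November 19, 2004.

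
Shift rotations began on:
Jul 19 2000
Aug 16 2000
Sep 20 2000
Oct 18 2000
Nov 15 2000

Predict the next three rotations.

Gaps: 28, 35, 28, 28 days — a mix of 28 and 35. Every date is a Wednesday.
Each is the 3rd Wednesday of its month.
3rd Wednesday of December 2000: Dec 20 2000.
January 2001 — 3rd Wednesday is Jan 17 2001.
February 2001 — 3rd Wednesday is Feb 21 2001.

Dec 20 2000, Jan 17 2001, Feb 21 2001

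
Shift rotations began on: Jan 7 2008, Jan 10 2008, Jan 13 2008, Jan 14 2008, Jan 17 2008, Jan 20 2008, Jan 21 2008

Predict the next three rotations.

Jan 24 2008, Jan 27 2008, Jan 28 2008

Gaps: 3, 3, 1, 3, 3, 1 days — not constant, but cyclic with period 3.
The events fall on every Monday, Thursday and Sunday.
Next Thursday: Jan 24 2008.
Next Sunday: Jan 27 2008.
Next Monday: Jan 28 2008.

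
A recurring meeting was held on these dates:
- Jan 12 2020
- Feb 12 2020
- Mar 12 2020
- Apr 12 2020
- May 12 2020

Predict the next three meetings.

Each date is the 12th; the gaps (31, 29, 31, 30) track the month lengths.
The rule is the 12th of each month.
Next: June 2020 → Jun 12 2020.
Next: July 2020 → Jul 12 2020.
August 2020: Aug 12 2020.

Jun 12 2020, Jul 12 2020, Aug 12 2020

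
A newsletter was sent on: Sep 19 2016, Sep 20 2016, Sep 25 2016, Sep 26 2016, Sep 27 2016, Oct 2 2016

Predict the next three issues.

Gaps: 1, 5, 1, 1, 5 days — not constant, but cyclic with period 3.
The events fall on every Monday, Tuesday and Sunday.
The following Monday is Oct 3 2016.
Next Tuesday: Oct 4 2016.
Next Sunday: Oct 9 2016.

Oct 3 2016, Oct 4 2016, Oct 9 2016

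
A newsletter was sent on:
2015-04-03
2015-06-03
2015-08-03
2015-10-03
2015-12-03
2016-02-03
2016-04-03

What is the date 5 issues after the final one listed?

2017-02-03

Gaps: 61, 61, 61, 61, 62, 60 days — not constant. Every event is on the 3rd of the month.
Pattern: the 3rd of every 2 months.
June 2016: 2016-06-03.
August 2016: 2016-08-03.
October 2016: 2016-10-03.
Next: December 2016 → 2016-12-03.
Next: February 2017 → 2017-02-03.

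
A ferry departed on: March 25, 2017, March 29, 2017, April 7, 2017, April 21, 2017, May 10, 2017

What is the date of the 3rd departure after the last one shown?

Gaps: 4, 9, 14, 19 days — each gap is 5 larger than the previous one.
Next gap: 24 days. May 10, 2017 + 24 days = June 3, 2017.
Next gap: 29 days. June 3, 2017 + 29 days = July 2, 2017.
Next gap: 34 days. July 2, 2017 + 34 days = August 5, 2017.

August 5, 2017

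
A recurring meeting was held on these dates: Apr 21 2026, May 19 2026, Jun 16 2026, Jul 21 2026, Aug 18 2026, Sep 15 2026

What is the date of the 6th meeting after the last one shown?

Mar 16 2027

These are Tuesdays at 28- or 35-day spacing (28, 28, 35, 28, 28).
The pattern: 3rd Tuesday of the month.
October 2026 — 3rd Tuesday is Oct 20 2026.
November 2026 — 3rd Tuesday is Nov 17 2026.
December 2026 — 3rd Tuesday is Dec 15 2026.
3rd Tuesday of January 2027: Jan 19 2027.
February 2027 — 3rd Tuesday is Feb 16 2027.
3rd Tuesday of March 2027: Mar 16 2027.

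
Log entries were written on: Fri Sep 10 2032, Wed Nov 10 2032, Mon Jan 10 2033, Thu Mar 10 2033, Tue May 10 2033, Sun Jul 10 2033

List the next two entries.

Sat Sep 10 2033, Thu Nov 10 2033

Each date is the 10th; the gaps (61, 61, 59, 61, 61) track the month lengths.
The rule is the 10th of every 2 months.
September 2033: Sat Sep 10 2033.
November 2033: Thu Nov 10 2033.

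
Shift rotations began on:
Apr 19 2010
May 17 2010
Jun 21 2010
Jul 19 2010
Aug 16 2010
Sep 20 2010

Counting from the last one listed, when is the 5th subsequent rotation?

Feb 21 2011

These are Mondays at 28- or 35-day spacing (28, 35, 28, 28, 35).
The pattern: 3rd Monday of the month.
3rd Monday of October 2010: Oct 18 2010.
November 2010 — 3rd Monday is Nov 15 2010.
December 2010 — 3rd Monday is Dec 20 2010.
January 2011 — 3rd Monday is Jan 17 2011.
February 2011 — 3rd Monday is Feb 21 2011.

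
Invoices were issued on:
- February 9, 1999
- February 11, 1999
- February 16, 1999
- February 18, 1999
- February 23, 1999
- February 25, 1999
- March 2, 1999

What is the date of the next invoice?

Gaps: 2, 5, 2, 5, 2, 5 days — not constant, but cyclic with period 2.
The events fall on every Tuesday and Thursday.
Next Thursday: March 4, 1999.

March 4, 1999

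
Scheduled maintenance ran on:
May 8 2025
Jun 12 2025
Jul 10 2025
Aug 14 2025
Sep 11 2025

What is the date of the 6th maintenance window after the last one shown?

These are Thursdays at 28- or 35-day spacing (35, 28, 35, 28).
The pattern: 2nd Thursday of the month.
October 2025 — 2nd Thursday is Oct 9 2025.
2nd Thursday of November 2025: Nov 13 2025.
2nd Thursday of December 2025: Dec 11 2025.
2nd Thursday of January 2026: Jan 8 2026.
February 2026 — 2nd Thursday is Feb 12 2026.
2nd Thursday of March 2026: Mar 12 2026.

Mar 12 2026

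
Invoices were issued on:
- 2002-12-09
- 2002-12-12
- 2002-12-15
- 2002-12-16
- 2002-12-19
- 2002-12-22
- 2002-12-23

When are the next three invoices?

Gaps: 3, 3, 1, 3, 3, 1 days — not constant, but cyclic with period 3.
The events fall on every Monday, Thursday and Sunday.
The following Thursday is 2002-12-26.
Next Sunday: 2002-12-29.
The following Monday is 2002-12-30.

2002-12-26, 2002-12-29, 2002-12-30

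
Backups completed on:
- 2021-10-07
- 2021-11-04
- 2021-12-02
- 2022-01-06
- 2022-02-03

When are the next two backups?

All dates are Thursdays, 28, 28, 35, 28 days apart.
Specifically, the 1st Thursday of each month.
March 2022 — 1st Thursday is 2022-03-03.
1st Thursday of April 2022: 2022-04-07.

2022-03-03, 2022-04-07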